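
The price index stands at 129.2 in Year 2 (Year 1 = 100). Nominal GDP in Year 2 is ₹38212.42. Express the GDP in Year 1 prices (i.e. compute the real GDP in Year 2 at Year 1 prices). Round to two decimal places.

29576.18

Real = Nominal ÷ (Index/100) = 38212.42 ÷ (129.2/100)
     = 38212.42 ÷ 1.292 = 29576.1765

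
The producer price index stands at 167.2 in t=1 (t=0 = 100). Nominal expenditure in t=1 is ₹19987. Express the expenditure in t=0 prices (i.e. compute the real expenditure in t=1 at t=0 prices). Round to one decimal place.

11953.9

Real = Nominal ÷ (Index/100) = 19987 ÷ (167.2/100)
     = 19987 ÷ 1.672 = 11953.9474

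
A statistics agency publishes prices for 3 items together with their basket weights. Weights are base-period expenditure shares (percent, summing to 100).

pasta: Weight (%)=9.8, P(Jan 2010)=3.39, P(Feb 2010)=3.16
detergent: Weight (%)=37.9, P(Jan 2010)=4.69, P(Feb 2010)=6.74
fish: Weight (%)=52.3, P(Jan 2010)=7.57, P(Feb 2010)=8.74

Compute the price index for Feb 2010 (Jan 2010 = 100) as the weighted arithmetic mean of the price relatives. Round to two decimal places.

pasta: 9.8 × (3.16/3.39) = 9.8 × 0.932153 = 9.1351
detergent: 37.9 × (6.74/4.69) = 37.9 × 1.437100 = 54.4661
fish: 52.3 × (8.74/7.57) = 52.3 × 1.154557 = 60.3834
Index = Σ wᵢ·(p₁ᵢ/p₀ᵢ) = 9.1351 + 54.4661 + 60.3834 = 123.9846

123.98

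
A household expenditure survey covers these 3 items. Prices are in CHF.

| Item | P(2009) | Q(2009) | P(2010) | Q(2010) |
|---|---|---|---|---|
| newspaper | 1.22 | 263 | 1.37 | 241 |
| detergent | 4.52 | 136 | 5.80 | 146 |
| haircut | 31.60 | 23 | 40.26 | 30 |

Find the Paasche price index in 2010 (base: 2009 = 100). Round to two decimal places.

Paasche price index uses current-period quantities as weights.
ΣP(2010)·Q(2010) = 1.37×241 + 5.80×146 + 40.26×30 = 330.17 + 846.8 + 1207.8 = 2384.77
ΣP(2009)·Q(2010) = 1.22×241 + 4.52×146 + 31.60×30 = 294.02 + 659.92 + 948 = 1901.94
Index = 2384.77 / 1901.94 × 100 = 125.3862

125.39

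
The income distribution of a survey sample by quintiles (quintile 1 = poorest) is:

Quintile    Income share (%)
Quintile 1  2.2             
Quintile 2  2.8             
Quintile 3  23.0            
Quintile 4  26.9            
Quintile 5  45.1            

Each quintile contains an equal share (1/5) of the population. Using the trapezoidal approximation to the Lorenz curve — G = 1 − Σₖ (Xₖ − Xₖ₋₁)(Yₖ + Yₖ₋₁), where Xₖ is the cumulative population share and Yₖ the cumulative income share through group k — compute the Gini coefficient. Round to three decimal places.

Cumulative income shares Yₖ: 0.0220, 0.0500, 0.2800, 0.5490, 1.0000
Σ (Xₖ−Xₖ₋₁)(Yₖ+Yₖ₋₁) = (1/5)(0.0220+0.0000) + (1/5)(0.0500+0.0220) + (1/5)(0.2800+0.0500) + (1/5)(0.5490+0.2800) + (1/5)(1.0000+0.5490)
  = 0.0044 + 0.0144 + 0.0660 + 0.1658 + 0.3098 = 0.5604
G = 1 − 0.5604 = 0.4396

0.440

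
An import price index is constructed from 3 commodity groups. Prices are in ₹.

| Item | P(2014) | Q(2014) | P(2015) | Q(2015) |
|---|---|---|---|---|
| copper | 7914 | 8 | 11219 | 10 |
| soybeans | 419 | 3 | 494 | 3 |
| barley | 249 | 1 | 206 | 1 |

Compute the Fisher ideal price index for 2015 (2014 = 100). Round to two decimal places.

Laspeyres component (base-period weights):
ΣP(2015)Q(2014) = 11219×8 + 494×3 + 206×1 = 89752 + 1482 + 206 = 91440
ΣP(2014)Q(2014) = 7914×8 + 419×3 + 249×1 = 63312 + 1257 + 249 = 64818
L = 91440 / 64818 × 100 = 141.0719
Paasche component (current-period weights):
ΣP(2015)Q(2015) = 11219×10 + 494×3 + 206×1 = 112190 + 1482 + 206 = 113878
ΣP(2014)Q(2015) = 7914×10 + 419×3 + 249×1 = 79140 + 1257 + 249 = 80646
P = 113878 / 80646 × 100 = 141.2073
Fisher = √(L × P) = √(141.0719 × 141.2073) = 141.1396

141.14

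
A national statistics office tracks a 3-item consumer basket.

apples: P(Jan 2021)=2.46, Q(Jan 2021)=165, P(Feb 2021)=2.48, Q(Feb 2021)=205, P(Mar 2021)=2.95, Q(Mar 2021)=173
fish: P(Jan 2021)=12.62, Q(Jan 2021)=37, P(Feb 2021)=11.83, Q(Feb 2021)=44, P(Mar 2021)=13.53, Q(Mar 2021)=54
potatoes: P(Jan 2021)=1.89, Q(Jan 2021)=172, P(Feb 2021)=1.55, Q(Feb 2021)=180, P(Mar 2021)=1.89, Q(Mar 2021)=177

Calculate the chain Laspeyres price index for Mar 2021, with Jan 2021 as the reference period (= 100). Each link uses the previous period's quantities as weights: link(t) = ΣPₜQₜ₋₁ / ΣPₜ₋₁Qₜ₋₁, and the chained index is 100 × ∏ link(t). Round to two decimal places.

Link Jan 2021→Feb 2021:
ΣP(Feb 2021)Q(Jan 2021) = 2.48×165 + 11.83×37 + 1.55×172 = 409.2 + 437.71 + 266.6 = 1113.51
ΣP(Jan 2021)Q(Jan 2021) = 2.46×165 + 12.62×37 + 1.89×172 = 405.9 + 466.94 + 325.08 = 1197.92
link = 1113.51/1197.92 = 0.929536
Link Feb 2021→Mar 2021:
ΣP(Mar 2021)Q(Feb 2021) = 2.95×205 + 13.53×44 + 1.89×180 = 604.75 + 595.32 + 340.2 = 1540.27
ΣP(Feb 2021)Q(Feb 2021) = 2.48×205 + 11.83×44 + 1.55×180 = 508.4 + 520.52 + 279 = 1307.92
link = 1540.27/1307.92 = 1.177648
Chained index = 100 × 0.929536 × 1.177648 = 109.4667

109.47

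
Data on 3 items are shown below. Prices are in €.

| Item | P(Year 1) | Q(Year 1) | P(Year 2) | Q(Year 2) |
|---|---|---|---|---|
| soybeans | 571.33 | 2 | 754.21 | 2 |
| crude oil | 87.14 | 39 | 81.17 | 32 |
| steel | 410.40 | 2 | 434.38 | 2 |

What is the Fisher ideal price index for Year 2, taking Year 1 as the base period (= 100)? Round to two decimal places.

104.03

Laspeyres component (base-period weights):
ΣP(Year 2)Q(Year 1) = 754.21×2 + 81.17×39 + 434.38×2 = 1508.42 + 3165.63 + 868.76 = 5542.81
ΣP(Year 1)Q(Year 1) = 571.33×2 + 87.14×39 + 410.40×2 = 1142.66 + 3398.46 + 820.8 = 5361.92
L = 5542.81 / 5361.92 × 100 = 103.3736
Paasche component (current-period weights):
ΣP(Year 2)Q(Year 2) = 754.21×2 + 81.17×32 + 434.38×2 = 1508.42 + 2597.44 + 868.76 = 4974.62
ΣP(Year 1)Q(Year 2) = 571.33×2 + 87.14×32 + 410.40×2 = 1142.66 + 2788.48 + 820.8 = 4751.94
P = 4974.62 / 4751.94 × 100 = 104.6861
Fisher = √(L × P) = √(103.3736 × 104.6861) = 104.0278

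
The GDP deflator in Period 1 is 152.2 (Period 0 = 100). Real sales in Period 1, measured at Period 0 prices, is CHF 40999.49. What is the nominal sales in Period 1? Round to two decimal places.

Nominal = Real × (Index/100) = 40999.49 × (152.2/100)
        = 40999.49 × 1.522 = 62401.2238

62401.22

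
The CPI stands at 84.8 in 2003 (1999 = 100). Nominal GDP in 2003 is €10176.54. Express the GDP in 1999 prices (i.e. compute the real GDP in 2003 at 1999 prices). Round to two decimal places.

12000.64

Real = Nominal ÷ (Index/100) = 10176.54 ÷ (84.8/100)
     = 10176.54 ÷ 0.848 = 12000.6368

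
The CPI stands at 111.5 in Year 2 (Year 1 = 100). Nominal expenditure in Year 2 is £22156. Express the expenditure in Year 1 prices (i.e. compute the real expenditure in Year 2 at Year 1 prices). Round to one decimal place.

19870.9

Real = Nominal ÷ (Index/100) = 22156 ÷ (111.5/100)
     = 22156 ÷ 1.115 = 19870.8520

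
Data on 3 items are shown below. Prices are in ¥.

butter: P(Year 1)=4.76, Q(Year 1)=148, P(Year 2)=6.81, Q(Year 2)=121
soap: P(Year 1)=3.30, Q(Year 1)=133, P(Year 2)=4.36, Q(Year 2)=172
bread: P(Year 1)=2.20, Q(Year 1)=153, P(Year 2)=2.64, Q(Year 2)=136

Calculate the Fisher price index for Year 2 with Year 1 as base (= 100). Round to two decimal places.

134.28

Laspeyres component (base-period weights):
ΣP(Year 2)Q(Year 1) = 6.81×148 + 4.36×133 + 2.64×153 = 1007.88 + 579.88 + 403.92 = 1991.68
ΣP(Year 1)Q(Year 1) = 4.76×148 + 3.30×133 + 2.20×153 = 704.48 + 438.9 + 336.6 = 1479.98
L = 1991.68 / 1479.98 × 100 = 134.5748
Paasche component (current-period weights):
ΣP(Year 2)Q(Year 2) = 6.81×121 + 4.36×172 + 2.64×136 = 824.01 + 749.92 + 359.04 = 1932.97
ΣP(Year 1)Q(Year 2) = 4.76×121 + 3.30×172 + 2.20×136 = 575.96 + 567.6 + 299.2 = 1442.76
P = 1932.97 / 1442.76 × 100 = 133.9772
Fisher = √(L × P) = √(134.5748 × 133.9772) = 134.2757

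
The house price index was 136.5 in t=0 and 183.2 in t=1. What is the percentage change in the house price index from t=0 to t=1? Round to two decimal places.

Change = (183.2 − 136.5) / 136.5 × 100
       = 46.7 / 136.5 × 100 = 34.2125%

34.21%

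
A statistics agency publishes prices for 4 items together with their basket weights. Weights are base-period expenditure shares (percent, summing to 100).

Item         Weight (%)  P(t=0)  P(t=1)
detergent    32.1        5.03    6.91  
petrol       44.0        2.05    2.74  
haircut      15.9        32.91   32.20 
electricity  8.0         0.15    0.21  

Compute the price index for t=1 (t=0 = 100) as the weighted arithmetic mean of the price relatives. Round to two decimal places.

129.66

detergent: 32.1 × (6.91/5.03) = 32.1 × 1.373757 = 44.0976
petrol: 44.0 × (2.74/2.05) = 44.0 × 1.336585 = 58.8098
haircut: 15.9 × (32.20/32.91) = 15.9 × 0.978426 = 15.5570
electricity: 8.0 × (0.21/0.15) = 8.0 × 1.400000 = 11.2000
Index = Σ wᵢ·(p₁ᵢ/p₀ᵢ) = 44.0976 + 58.8098 + 15.5570 + 11.2000 = 129.6643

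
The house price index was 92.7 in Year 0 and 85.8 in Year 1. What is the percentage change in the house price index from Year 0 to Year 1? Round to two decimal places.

Change = (85.8 − 92.7) / 92.7 × 100
       = -6.9 / 92.7 × 100 = -7.4434%

-7.44%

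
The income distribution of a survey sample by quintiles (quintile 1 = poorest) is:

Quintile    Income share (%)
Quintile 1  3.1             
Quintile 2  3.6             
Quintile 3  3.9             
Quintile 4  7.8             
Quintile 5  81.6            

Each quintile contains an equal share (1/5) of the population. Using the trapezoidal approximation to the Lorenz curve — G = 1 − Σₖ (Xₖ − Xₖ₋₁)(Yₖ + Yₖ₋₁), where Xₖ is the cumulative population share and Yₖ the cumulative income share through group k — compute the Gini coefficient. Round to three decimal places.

Cumulative income shares Yₖ: 0.0310, 0.0670, 0.1060, 0.1840, 1.0000
Σ (Xₖ−Xₖ₋₁)(Yₖ+Yₖ₋₁) = (1/5)(0.0310+0.0000) + (1/5)(0.0670+0.0310) + (1/5)(0.1060+0.0670) + (1/5)(0.1840+0.1060) + (1/5)(1.0000+0.1840)
  = 0.0062 + 0.0196 + 0.0346 + 0.0580 + 0.2368 = 0.3552
G = 1 − 0.3552 = 0.6448

0.645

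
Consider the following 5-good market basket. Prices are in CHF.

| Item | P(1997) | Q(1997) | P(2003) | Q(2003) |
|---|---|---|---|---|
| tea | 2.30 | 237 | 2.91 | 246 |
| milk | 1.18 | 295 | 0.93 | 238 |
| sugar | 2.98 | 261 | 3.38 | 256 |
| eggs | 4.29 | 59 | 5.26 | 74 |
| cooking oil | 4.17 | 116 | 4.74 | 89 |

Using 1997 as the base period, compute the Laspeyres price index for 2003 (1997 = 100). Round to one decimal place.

112.4

Laspeyres price index uses base-period quantities as weights.
ΣP(2003)·Q(1997) = 2.91×237 + 0.93×295 + 3.38×261 + 5.26×59 + 4.74×116 = 689.67 + 274.35 + 882.18 + 310.34 + 549.84 = 2706.38
ΣP(1997)·Q(1997) = 2.30×237 + 1.18×295 + 2.98×261 + 4.29×59 + 4.17×116 = 545.1 + 348.1 + 777.78 + 253.11 + 483.72 = 2407.81
Index = 2706.38 / 2407.81 × 100 = 112.4001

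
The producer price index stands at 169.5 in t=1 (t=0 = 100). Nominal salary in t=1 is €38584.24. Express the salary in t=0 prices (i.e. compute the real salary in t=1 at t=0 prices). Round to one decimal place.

Real = Nominal ÷ (Index/100) = 38584.24 ÷ (169.5/100)
     = 38584.24 ÷ 1.695 = 22763.5634

22763.6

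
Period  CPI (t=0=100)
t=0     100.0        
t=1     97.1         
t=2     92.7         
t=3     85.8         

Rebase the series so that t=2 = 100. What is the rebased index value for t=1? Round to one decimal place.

Rebased(t=1) = 97.1 / 92.7 × 100 = 104.7465

104.7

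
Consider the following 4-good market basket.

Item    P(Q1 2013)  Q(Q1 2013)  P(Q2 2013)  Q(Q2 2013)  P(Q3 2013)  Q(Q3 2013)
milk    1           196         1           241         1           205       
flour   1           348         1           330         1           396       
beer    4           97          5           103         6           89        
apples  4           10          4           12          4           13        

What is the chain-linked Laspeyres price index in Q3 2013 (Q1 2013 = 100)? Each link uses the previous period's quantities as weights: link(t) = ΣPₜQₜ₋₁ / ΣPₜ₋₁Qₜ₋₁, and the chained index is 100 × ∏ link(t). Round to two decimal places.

Link Q1 2013→Q2 2013:
ΣP(Q2 2013)Q(Q1 2013) = 1×196 + 1×348 + 5×97 + 4×10 = 196 + 348 + 485 + 40 = 1069
ΣP(Q1 2013)Q(Q1 2013) = 1×196 + 1×348 + 4×97 + 4×10 = 196 + 348 + 388 + 40 = 972
link = 1069/972 = 1.099794
Link Q2 2013→Q3 2013:
ΣP(Q3 2013)Q(Q2 2013) = 1×241 + 1×330 + 6×103 + 4×12 = 241 + 330 + 618 + 48 = 1237
ΣP(Q2 2013)Q(Q2 2013) = 1×241 + 1×330 + 5×103 + 4×12 = 241 + 330 + 515 + 48 = 1134
link = 1237/1134 = 1.090829
Chained index = 100 × 1.099794 × 1.090829 = 119.9687

119.97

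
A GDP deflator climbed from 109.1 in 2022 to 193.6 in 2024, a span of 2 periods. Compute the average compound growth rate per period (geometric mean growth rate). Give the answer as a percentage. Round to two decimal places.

33.21%

Growth factor = (193.6/109.1)^(1/2) = (1.774519)^(1/2) = 1.332111
Growth rate = 1.332111 − 1 = 0.332111 = 33.2111%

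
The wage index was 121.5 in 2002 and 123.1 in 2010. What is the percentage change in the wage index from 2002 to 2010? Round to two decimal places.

1.32%

Change = (123.1 − 121.5) / 121.5 × 100
       = 1.6 / 121.5 × 100 = 1.3169%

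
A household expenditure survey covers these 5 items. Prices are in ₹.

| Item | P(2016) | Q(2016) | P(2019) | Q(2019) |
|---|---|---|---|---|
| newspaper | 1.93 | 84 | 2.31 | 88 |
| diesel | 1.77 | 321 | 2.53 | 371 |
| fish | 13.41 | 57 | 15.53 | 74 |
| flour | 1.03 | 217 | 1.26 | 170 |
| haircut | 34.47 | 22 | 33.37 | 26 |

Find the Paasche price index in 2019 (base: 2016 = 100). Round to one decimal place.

Paasche price index uses current-period quantities as weights.
ΣP(2019)·Q(2019) = 2.31×88 + 2.53×371 + 15.53×74 + 1.26×170 + 33.37×26 = 203.28 + 938.63 + 1149.22 + 214.2 + 867.62 = 3372.95
ΣP(2016)·Q(2019) = 1.93×88 + 1.77×371 + 13.41×74 + 1.03×170 + 34.47×26 = 169.84 + 656.67 + 992.34 + 175.1 + 896.22 = 2890.17
Index = 3372.95 / 2890.17 × 100 = 116.7042

116.7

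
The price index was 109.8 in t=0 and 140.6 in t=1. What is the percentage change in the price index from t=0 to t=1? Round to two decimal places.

Change = (140.6 − 109.8) / 109.8 × 100
       = 30.8 / 109.8 × 100 = 28.0510%

28.05%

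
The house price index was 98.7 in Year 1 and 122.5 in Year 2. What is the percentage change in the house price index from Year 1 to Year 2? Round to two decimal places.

24.11%

Change = (122.5 − 98.7) / 98.7 × 100
       = 23.8 / 98.7 × 100 = 24.1135%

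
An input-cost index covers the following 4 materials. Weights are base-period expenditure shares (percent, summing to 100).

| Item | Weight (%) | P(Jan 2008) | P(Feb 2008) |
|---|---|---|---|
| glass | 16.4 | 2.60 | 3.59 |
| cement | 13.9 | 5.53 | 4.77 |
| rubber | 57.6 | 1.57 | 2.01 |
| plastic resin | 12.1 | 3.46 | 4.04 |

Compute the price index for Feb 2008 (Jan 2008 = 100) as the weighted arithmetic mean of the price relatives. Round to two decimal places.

glass: 16.4 × (3.59/2.60) = 16.4 × 1.380769 = 22.6446
cement: 13.9 × (4.77/5.53) = 13.9 × 0.862568 = 11.9897
rubber: 57.6 × (2.01/1.57) = 57.6 × 1.280255 = 73.7427
plastic resin: 12.1 × (4.04/3.46) = 12.1 × 1.167630 = 14.1283
Index = Σ wᵢ·(p₁ᵢ/p₀ᵢ) = 22.6446 + 11.9897 + 73.7427 + 14.1283 = 122.5053

122.51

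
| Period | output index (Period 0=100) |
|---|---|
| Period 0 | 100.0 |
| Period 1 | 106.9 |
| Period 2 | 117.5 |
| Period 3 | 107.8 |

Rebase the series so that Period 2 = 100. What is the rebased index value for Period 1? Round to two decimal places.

90.98

Rebased(Period 1) = 106.9 / 117.5 × 100 = 90.9787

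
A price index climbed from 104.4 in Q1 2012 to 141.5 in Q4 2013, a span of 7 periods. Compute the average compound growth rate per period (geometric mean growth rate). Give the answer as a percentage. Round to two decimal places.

Growth factor = (141.5/104.4)^(1/7) = (1.355364)^(1/7) = 1.044396
Growth rate = 1.044396 − 1 = 0.044396 = 4.4396%

4.44%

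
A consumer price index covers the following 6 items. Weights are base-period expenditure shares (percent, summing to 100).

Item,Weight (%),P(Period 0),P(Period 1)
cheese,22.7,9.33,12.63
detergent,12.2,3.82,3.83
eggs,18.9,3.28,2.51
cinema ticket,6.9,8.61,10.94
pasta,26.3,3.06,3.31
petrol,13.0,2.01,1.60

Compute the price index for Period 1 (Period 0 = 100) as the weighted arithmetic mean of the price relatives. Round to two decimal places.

cheese: 22.7 × (12.63/9.33) = 22.7 × 1.353698 = 30.7289
detergent: 12.2 × (3.83/3.82) = 12.2 × 1.002618 = 12.2319
eggs: 18.9 × (2.51/3.28) = 18.9 × 0.765244 = 14.4631
cinema ticket: 6.9 × (10.94/8.61) = 6.9 × 1.270616 = 8.7672
pasta: 26.3 × (3.31/3.06) = 26.3 × 1.081699 = 28.4487
petrol: 13.0 × (1.60/2.01) = 13.0 × 0.796020 = 10.3483
Index = Σ wᵢ·(p₁ᵢ/p₀ᵢ) = 30.7289 + 12.2319 + 14.4631 + 8.7672 + 28.4487 + 10.3483 = 104.9882

104.99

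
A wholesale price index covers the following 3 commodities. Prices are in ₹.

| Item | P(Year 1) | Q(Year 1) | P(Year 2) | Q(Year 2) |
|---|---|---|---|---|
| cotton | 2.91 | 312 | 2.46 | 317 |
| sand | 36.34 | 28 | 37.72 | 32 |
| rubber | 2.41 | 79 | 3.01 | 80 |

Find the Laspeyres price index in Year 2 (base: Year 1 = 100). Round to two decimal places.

Laspeyres price index uses base-period quantities as weights.
ΣP(Year 2)·Q(Year 1) = 2.46×312 + 37.72×28 + 3.01×79 = 767.52 + 1056.16 + 237.79 = 2061.47
ΣP(Year 1)·Q(Year 1) = 2.91×312 + 36.34×28 + 2.41×79 = 907.92 + 1017.52 + 190.39 = 2115.83
Index = 2061.47 / 2115.83 × 100 = 97.4308

97.43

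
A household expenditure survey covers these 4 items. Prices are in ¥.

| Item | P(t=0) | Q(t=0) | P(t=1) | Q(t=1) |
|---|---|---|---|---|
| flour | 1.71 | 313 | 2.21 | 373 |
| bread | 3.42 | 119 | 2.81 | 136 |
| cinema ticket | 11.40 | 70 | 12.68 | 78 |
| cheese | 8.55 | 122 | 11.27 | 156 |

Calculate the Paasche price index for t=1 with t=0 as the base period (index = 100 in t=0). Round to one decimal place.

Paasche price index uses current-period quantities as weights.
ΣP(t=1)·Q(t=1) = 2.21×373 + 2.81×136 + 12.68×78 + 11.27×156 = 824.33 + 382.16 + 989.04 + 1758.12 = 3953.65
ΣP(t=0)·Q(t=1) = 1.71×373 + 3.42×136 + 11.40×78 + 8.55×156 = 637.83 + 465.12 + 889.2 + 1333.8 = 3325.95
Index = 3953.65 / 3325.95 × 100 = 118.8728

118.9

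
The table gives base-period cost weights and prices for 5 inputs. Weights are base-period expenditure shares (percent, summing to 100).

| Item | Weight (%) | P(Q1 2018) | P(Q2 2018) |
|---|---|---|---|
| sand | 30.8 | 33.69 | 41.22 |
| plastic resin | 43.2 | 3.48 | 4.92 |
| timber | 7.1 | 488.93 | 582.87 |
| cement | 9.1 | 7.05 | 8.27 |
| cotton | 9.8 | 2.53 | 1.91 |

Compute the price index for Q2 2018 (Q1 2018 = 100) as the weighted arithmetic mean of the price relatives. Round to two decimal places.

125.30

sand: 30.8 × (41.22/33.69) = 30.8 × 1.223508 = 37.6841
plastic resin: 43.2 × (4.92/3.48) = 43.2 × 1.413793 = 61.0759
timber: 7.1 × (582.87/488.93) = 7.1 × 1.192134 = 8.4642
cement: 9.1 × (8.27/7.05) = 9.1 × 1.173050 = 10.6748
cotton: 9.8 × (1.91/2.53) = 9.8 × 0.754941 = 7.3984
Index = Σ wᵢ·(p₁ᵢ/p₀ᵢ) = 37.6841 + 61.0759 + 8.4642 + 10.6748 + 7.3984 = 125.2972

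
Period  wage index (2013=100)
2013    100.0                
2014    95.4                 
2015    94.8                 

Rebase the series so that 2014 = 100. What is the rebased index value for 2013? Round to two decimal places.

Rebased(2013) = 100.0 / 95.4 × 100 = 104.8218

104.82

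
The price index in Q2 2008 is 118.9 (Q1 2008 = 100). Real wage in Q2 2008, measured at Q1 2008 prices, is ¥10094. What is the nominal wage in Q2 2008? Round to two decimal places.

Nominal = Real × (Index/100) = 10094 × (118.9/100)
        = 10094 × 1.189 = 12001.7660

12001.77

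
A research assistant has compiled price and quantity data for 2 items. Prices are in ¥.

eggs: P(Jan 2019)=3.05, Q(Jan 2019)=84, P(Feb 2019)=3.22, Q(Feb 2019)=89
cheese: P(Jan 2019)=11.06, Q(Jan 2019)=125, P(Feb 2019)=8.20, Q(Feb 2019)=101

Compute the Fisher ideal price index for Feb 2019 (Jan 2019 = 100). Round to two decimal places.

Laspeyres component (base-period weights):
ΣP(Feb 2019)Q(Jan 2019) = 3.22×84 + 8.20×125 = 270.48 + 1025 = 1295.48
ΣP(Jan 2019)Q(Jan 2019) = 3.05×84 + 11.06×125 = 256.2 + 1382.5 = 1638.7
L = 1295.48 / 1638.7 × 100 = 79.0553
Paasche component (current-period weights):
ΣP(Feb 2019)Q(Feb 2019) = 3.22×89 + 8.20×101 = 286.58 + 828.2 = 1114.78
ΣP(Jan 2019)Q(Feb 2019) = 3.05×89 + 11.06×101 = 271.45 + 1117.06 = 1388.51
P = 1114.78 / 1388.51 × 100 = 80.2861
Fisher = √(L × P) = √(79.0553 × 80.2861) = 79.6683

79.67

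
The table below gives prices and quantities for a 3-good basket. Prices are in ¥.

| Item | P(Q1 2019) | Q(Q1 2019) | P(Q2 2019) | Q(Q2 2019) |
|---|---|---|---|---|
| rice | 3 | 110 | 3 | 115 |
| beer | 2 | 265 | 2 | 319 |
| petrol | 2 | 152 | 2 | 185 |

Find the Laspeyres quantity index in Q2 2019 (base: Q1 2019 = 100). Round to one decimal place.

116.2

Laspeyres quantity index uses base-period prices as weights.
ΣP(Q1 2019)·Q(Q2 2019) = 3×115 + 2×319 + 2×185 = 345 + 638 + 370 = 1353
ΣP(Q1 2019)·Q(Q1 2019) = 3×110 + 2×265 + 2×152 = 330 + 530 + 304 = 1164
Index = 1353 / 1164 × 100 = 116.2371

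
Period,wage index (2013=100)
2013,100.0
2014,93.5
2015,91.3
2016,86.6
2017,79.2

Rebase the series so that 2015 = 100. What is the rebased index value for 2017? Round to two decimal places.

Rebased(2017) = 79.2 / 91.3 × 100 = 86.7470

86.75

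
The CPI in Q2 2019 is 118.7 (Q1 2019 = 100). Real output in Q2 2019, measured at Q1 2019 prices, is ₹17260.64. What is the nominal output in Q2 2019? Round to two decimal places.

Nominal = Real × (Index/100) = 17260.64 × (118.7/100)
        = 17260.64 × 1.187 = 20488.3797

20488.38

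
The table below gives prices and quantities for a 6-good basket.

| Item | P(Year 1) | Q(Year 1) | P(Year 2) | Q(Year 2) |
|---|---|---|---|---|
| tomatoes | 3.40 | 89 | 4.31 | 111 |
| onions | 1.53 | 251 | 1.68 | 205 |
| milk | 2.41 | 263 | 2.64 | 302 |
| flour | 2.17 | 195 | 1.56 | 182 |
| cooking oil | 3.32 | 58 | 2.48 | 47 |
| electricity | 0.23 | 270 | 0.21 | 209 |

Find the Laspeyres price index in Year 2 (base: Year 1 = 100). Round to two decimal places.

Laspeyres price index uses base-period quantities as weights.
ΣP(Year 2)·Q(Year 1) = 4.31×89 + 1.68×251 + 2.64×263 + 1.56×195 + 2.48×58 + 0.21×270 = 383.59 + 421.68 + 694.32 + 304.2 + 143.84 + 56.7 = 2004.33
ΣP(Year 1)·Q(Year 1) = 3.40×89 + 1.53×251 + 2.41×263 + 2.17×195 + 3.32×58 + 0.23×270 = 302.6 + 384.03 + 633.83 + 423.15 + 192.56 + 62.1 = 1998.27
Index = 2004.33 / 1998.27 × 100 = 100.3033

100.30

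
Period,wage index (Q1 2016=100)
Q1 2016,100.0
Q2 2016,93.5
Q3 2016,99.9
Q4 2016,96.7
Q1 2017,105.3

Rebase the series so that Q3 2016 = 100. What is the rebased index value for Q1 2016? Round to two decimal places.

Rebased(Q1 2016) = 100.0 / 99.9 × 100 = 100.1001

100.10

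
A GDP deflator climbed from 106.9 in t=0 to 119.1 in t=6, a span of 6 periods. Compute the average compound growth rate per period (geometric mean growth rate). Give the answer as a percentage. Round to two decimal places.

1.82%

Growth factor = (119.1/106.9)^(1/6) = (1.114125)^(1/6) = 1.018175
Growth rate = 1.018175 − 1 = 0.018175 = 1.8175%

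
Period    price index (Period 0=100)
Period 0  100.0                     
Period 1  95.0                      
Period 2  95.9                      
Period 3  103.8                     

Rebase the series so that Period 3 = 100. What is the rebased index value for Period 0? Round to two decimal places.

Rebased(Period 0) = 100.0 / 103.8 × 100 = 96.3391

96.34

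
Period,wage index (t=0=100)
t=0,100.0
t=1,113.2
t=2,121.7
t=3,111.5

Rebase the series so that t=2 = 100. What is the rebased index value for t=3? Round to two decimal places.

91.62

Rebased(t=3) = 111.5 / 121.7 × 100 = 91.6187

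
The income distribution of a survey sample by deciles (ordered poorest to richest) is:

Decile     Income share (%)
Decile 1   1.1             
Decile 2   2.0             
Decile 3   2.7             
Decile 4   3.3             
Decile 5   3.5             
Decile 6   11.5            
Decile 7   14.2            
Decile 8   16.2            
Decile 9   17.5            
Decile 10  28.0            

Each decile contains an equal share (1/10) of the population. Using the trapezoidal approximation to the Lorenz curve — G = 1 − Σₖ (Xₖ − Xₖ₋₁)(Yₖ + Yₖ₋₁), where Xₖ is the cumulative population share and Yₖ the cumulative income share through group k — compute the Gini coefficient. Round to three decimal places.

Cumulative income shares Yₖ: 0.0110, 0.0310, 0.0580, 0.0910, 0.1260, 0.2410, 0.3830, 0.5450, 0.7200, 1.0000
Σ (Xₖ−Xₖ₋₁)(Yₖ+Yₖ₋₁) = (1/10)(0.0110+0.0000) + (1/10)(0.0310+0.0110) + (1/10)(0.0580+0.0310) + (1/10)(0.0910+0.0580) + (1/10)(0.1260+0.0910) + (1/10)(0.2410+0.1260) + (1/10)(0.3830+0.2410) + (1/10)(0.5450+0.3830) + (1/10)(0.7200+0.5450) + (1/10)(1.0000+0.7200)
  = 0.0011 + 0.0042 + 0.0089 + 0.0149 + 0.0217 + 0.0367 + 0.0624 + 0.0928 + 0.1265 + 0.1720 = 0.5412
G = 1 − 0.5412 = 0.4588

0.459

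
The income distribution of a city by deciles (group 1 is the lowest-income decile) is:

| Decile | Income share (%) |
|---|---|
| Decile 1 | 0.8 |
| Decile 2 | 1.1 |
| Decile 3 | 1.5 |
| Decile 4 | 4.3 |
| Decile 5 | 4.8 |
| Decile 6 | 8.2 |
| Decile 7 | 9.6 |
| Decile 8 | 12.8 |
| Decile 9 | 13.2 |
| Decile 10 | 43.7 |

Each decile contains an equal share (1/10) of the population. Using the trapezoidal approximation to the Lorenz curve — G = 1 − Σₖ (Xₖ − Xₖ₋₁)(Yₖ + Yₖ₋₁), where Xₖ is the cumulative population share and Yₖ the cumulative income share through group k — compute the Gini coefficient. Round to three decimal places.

Cumulative income shares Yₖ: 0.0080, 0.0190, 0.0340, 0.0770, 0.1250, 0.2070, 0.3030, 0.4310, 0.5630, 1.0000
Σ (Xₖ−Xₖ₋₁)(Yₖ+Yₖ₋₁) = (1/10)(0.0080+0.0000) + (1/10)(0.0190+0.0080) + (1/10)(0.0340+0.0190) + (1/10)(0.0770+0.0340) + (1/10)(0.1250+0.0770) + (1/10)(0.2070+0.1250) + (1/10)(0.3030+0.2070) + (1/10)(0.4310+0.3030) + (1/10)(0.5630+0.4310) + (1/10)(1.0000+0.5630)
  = 0.0008 + 0.0027 + 0.0053 + 0.0111 + 0.0202 + 0.0332 + 0.0510 + 0.0734 + 0.0994 + 0.1563 = 0.4534
G = 1 − 0.4534 = 0.5466

0.547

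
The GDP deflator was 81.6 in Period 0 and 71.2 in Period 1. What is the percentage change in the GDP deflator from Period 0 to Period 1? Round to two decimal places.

Change = (71.2 − 81.6) / 81.6 × 100
       = -10.4 / 81.6 × 100 = -12.7451%

-12.75%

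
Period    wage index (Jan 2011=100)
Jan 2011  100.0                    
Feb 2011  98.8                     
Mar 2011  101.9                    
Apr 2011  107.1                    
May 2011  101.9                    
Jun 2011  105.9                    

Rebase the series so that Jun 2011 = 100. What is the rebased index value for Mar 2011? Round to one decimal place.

Rebased(Mar 2011) = 101.9 / 105.9 × 100 = 96.2229

96.2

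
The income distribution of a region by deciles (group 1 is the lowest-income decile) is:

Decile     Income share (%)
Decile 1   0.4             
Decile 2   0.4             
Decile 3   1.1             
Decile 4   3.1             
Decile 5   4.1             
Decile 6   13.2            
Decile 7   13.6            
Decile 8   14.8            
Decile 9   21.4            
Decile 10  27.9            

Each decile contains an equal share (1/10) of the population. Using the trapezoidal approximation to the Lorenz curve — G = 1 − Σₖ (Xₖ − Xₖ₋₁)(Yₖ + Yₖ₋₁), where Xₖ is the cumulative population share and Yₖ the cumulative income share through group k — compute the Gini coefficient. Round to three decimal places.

Cumulative income shares Yₖ: 0.0040, 0.0080, 0.0190, 0.0500, 0.0910, 0.2230, 0.3590, 0.5070, 0.7210, 1.0000
Σ (Xₖ−Xₖ₋₁)(Yₖ+Yₖ₋₁) = (1/10)(0.0040+0.0000) + (1/10)(0.0080+0.0040) + (1/10)(0.0190+0.0080) + (1/10)(0.0500+0.0190) + (1/10)(0.0910+0.0500) + (1/10)(0.2230+0.0910) + (1/10)(0.3590+0.2230) + (1/10)(0.5070+0.3590) + (1/10)(0.7210+0.5070) + (1/10)(1.0000+0.7210)
  = 0.0004 + 0.0012 + 0.0027 + 0.0069 + 0.0141 + 0.0314 + 0.0582 + 0.0866 + 0.1228 + 0.1721 = 0.4964
G = 1 − 0.4964 = 0.5036

0.504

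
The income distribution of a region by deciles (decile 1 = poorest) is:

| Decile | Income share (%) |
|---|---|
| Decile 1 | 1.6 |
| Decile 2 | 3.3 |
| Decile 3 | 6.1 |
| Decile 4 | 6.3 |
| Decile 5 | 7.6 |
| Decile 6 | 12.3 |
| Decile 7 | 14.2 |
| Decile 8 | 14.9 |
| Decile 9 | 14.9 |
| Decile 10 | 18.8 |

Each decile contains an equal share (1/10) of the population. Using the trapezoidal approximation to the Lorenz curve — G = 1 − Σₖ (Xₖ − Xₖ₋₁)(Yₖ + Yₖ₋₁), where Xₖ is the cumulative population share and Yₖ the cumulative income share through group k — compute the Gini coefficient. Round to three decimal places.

0.308

Cumulative income shares Yₖ: 0.0160, 0.0490, 0.1100, 0.1730, 0.2490, 0.3720, 0.5140, 0.6630, 0.8120, 1.0000
Σ (Xₖ−Xₖ₋₁)(Yₖ+Yₖ₋₁) = (1/10)(0.0160+0.0000) + (1/10)(0.0490+0.0160) + (1/10)(0.1100+0.0490) + (1/10)(0.1730+0.1100) + (1/10)(0.2490+0.1730) + (1/10)(0.3720+0.2490) + (1/10)(0.5140+0.3720) + (1/10)(0.6630+0.5140) + (1/10)(0.8120+0.6630) + (1/10)(1.0000+0.8120)
  = 0.0016 + 0.0065 + 0.0159 + 0.0283 + 0.0422 + 0.0621 + 0.0886 + 0.1177 + 0.1475 + 0.1812 = 0.6916
G = 1 − 0.6916 = 0.3084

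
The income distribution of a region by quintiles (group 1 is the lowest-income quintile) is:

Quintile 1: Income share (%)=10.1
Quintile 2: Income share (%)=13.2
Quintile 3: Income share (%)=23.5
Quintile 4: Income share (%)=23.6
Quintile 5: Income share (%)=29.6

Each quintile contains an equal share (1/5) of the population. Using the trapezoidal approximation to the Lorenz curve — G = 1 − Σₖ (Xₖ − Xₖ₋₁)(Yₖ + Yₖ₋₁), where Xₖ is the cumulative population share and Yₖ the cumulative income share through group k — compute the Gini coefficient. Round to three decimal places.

Cumulative income shares Yₖ: 0.1010, 0.2330, 0.4680, 0.7040, 1.0000
Σ (Xₖ−Xₖ₋₁)(Yₖ+Yₖ₋₁) = (1/5)(0.1010+0.0000) + (1/5)(0.2330+0.1010) + (1/5)(0.4680+0.2330) + (1/5)(0.7040+0.4680) + (1/5)(1.0000+0.7040)
  = 0.0202 + 0.0668 + 0.1402 + 0.2344 + 0.3408 = 0.8024
G = 1 − 0.8024 = 0.1976

0.198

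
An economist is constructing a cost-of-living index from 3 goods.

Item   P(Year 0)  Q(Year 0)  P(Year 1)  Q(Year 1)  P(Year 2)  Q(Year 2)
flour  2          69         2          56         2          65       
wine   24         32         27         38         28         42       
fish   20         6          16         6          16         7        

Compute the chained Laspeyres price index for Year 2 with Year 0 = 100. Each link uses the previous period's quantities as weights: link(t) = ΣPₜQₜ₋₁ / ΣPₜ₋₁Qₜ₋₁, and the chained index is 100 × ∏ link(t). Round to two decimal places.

Link Year 0→Year 1:
ΣP(Year 1)Q(Year 0) = 2×69 + 27×32 + 16×6 = 138 + 864 + 96 = 1098
ΣP(Year 0)Q(Year 0) = 2×69 + 24×32 + 20×6 = 138 + 768 + 120 = 1026
link = 1098/1026 = 1.070175
Link Year 1→Year 2:
ΣP(Year 2)Q(Year 1) = 2×56 + 28×38 + 16×6 = 112 + 1064 + 96 = 1272
ΣP(Year 1)Q(Year 1) = 2×56 + 27×38 + 16×6 = 112 + 1026 + 96 = 1234
link = 1272/1234 = 1.030794
Chained index = 100 × 1.070175 × 1.030794 = 110.3131

110.31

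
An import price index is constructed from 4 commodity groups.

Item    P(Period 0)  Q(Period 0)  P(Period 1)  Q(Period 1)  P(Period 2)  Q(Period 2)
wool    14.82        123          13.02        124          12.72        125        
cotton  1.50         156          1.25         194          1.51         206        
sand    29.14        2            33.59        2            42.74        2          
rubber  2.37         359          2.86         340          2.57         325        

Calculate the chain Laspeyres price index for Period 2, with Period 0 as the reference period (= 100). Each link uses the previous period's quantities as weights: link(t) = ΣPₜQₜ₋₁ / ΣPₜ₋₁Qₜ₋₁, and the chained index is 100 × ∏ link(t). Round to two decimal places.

Link Period 0→Period 1:
ΣP(Period 1)Q(Period 0) = 13.02×123 + 1.25×156 + 33.59×2 + 2.86×359 = 1601.46 + 195 + 67.18 + 1026.74 = 2890.38
ΣP(Period 0)Q(Period 0) = 14.82×123 + 1.50×156 + 29.14×2 + 2.37×359 = 1822.86 + 234 + 58.28 + 850.83 = 2965.97
link = 2890.38/2965.97 = 0.974514
Link Period 1→Period 2:
ΣP(Period 2)Q(Period 1) = 12.72×124 + 1.51×194 + 42.74×2 + 2.57×340 = 1577.28 + 292.94 + 85.48 + 873.8 = 2829.5
ΣP(Period 1)Q(Period 1) = 13.02×124 + 1.25×194 + 33.59×2 + 2.86×340 = 1614.48 + 242.5 + 67.18 + 972.4 = 2896.56
link = 2829.5/2896.56 = 0.976848
Chained index = 100 × 0.974514 × 0.976848 = 95.1953

95.20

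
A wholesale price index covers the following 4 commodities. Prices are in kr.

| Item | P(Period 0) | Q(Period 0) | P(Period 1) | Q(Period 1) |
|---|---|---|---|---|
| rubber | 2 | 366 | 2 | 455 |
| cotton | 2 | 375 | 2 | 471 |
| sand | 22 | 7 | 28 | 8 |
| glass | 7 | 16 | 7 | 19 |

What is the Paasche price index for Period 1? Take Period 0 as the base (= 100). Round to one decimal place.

Paasche price index uses current-period quantities as weights.
ΣP(Period 1)·Q(Period 1) = 2×455 + 2×471 + 28×8 + 7×19 = 910 + 942 + 224 + 133 = 2209
ΣP(Period 0)·Q(Period 1) = 2×455 + 2×471 + 22×8 + 7×19 = 910 + 942 + 176 + 133 = 2161
Index = 2209 / 2161 × 100 = 102.2212

102.2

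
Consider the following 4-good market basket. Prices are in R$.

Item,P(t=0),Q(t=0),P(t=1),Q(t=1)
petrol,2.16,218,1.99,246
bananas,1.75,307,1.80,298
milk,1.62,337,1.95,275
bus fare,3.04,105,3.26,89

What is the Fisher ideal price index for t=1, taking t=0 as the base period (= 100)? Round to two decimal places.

105.36

Laspeyres component (base-period weights):
ΣP(t=1)Q(t=0) = 1.99×218 + 1.80×307 + 1.95×337 + 3.26×105 = 433.82 + 552.6 + 657.15 + 342.3 = 1985.87
ΣP(t=0)Q(t=0) = 2.16×218 + 1.75×307 + 1.62×337 + 3.04×105 = 470.88 + 537.25 + 545.94 + 319.2 = 1873.27
L = 1985.87 / 1873.27 × 100 = 106.0109
Paasche component (current-period weights):
ΣP(t=1)Q(t=1) = 1.99×246 + 1.80×298 + 1.95×275 + 3.26×89 = 489.54 + 536.4 + 536.25 + 290.14 = 1852.33
ΣP(t=0)Q(t=1) = 2.16×246 + 1.75×298 + 1.62×275 + 3.04×89 = 531.36 + 521.5 + 445.5 + 270.56 = 1768.92
P = 1852.33 / 1768.92 × 100 = 104.7153
Fisher = √(L × P) = √(106.0109 × 104.7153) = 105.3611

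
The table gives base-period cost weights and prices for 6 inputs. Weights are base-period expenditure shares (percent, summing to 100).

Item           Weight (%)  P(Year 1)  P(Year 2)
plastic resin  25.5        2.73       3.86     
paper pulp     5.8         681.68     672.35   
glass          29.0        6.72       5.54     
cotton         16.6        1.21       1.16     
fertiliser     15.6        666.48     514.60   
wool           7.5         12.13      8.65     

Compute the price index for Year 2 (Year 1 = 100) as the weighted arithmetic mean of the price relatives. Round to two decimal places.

98.99

plastic resin: 25.5 × (3.86/2.73) = 25.5 × 1.413919 = 36.0549
paper pulp: 5.8 × (672.35/681.68) = 5.8 × 0.986313 = 5.7206
glass: 29.0 × (5.54/6.72) = 29.0 × 0.824405 = 23.9077
cotton: 16.6 × (1.16/1.21) = 16.6 × 0.958678 = 15.9140
fertiliser: 15.6 × (514.60/666.48) = 15.6 × 0.772116 = 12.0450
wool: 7.5 × (8.65/12.13) = 7.5 × 0.713108 = 5.3483
Index = Σ wᵢ·(p₁ᵢ/p₀ᵢ) = 36.0549 + 5.7206 + 23.9077 + 15.9140 + 12.0450 + 5.3483 = 98.9907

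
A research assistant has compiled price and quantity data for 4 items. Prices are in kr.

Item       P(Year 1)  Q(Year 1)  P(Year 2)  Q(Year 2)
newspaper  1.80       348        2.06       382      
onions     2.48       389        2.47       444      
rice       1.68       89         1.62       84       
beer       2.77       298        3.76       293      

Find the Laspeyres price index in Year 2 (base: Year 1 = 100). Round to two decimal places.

114.66

Laspeyres price index uses base-period quantities as weights.
ΣP(Year 2)·Q(Year 1) = 2.06×348 + 2.47×389 + 1.62×89 + 3.76×298 = 716.88 + 960.83 + 144.18 + 1120.48 = 2942.37
ΣP(Year 1)·Q(Year 1) = 1.80×348 + 2.48×389 + 1.68×89 + 2.77×298 = 626.4 + 964.72 + 149.52 + 825.46 = 2566.1
Index = 2942.37 / 2566.1 × 100 = 114.6631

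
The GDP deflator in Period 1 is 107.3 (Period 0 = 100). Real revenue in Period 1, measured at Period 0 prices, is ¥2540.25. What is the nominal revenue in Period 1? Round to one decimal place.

2725.7

Nominal = Real × (Index/100) = 2540.25 × (107.3/100)
        = 2540.25 × 1.073 = 2725.6882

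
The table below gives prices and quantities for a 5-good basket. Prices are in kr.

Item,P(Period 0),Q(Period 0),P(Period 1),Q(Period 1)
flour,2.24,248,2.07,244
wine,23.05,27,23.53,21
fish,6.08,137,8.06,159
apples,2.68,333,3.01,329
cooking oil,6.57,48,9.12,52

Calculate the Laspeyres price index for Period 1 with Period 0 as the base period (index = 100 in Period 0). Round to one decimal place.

114.7

Laspeyres price index uses base-period quantities as weights.
ΣP(Period 1)·Q(Period 0) = 2.07×248 + 23.53×27 + 8.06×137 + 3.01×333 + 9.12×48 = 513.36 + 635.31 + 1104.22 + 1002.33 + 437.76 = 3692.98
ΣP(Period 0)·Q(Period 0) = 2.24×248 + 23.05×27 + 6.08×137 + 2.68×333 + 6.57×48 = 555.52 + 622.35 + 832.96 + 892.44 + 315.36 = 3218.63
Index = 3692.98 / 3218.63 × 100 = 114.7376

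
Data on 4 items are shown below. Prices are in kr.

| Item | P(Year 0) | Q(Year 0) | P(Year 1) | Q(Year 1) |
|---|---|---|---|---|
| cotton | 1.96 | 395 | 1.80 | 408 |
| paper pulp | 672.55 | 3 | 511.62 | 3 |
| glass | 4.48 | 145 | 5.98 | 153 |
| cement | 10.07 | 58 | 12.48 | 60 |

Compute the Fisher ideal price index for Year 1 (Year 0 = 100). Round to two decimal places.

Laspeyres component (base-period weights):
ΣP(Year 1)Q(Year 0) = 1.80×395 + 511.62×3 + 5.98×145 + 12.48×58 = 711 + 1534.86 + 867.1 + 723.84 = 3836.8
ΣP(Year 0)Q(Year 0) = 1.96×395 + 672.55×3 + 4.48×145 + 10.07×58 = 774.2 + 2017.65 + 649.6 + 584.06 = 4025.51
L = 3836.8 / 4025.51 × 100 = 95.3121
Paasche component (current-period weights):
ΣP(Year 1)Q(Year 1) = 1.80×408 + 511.62×3 + 5.98×153 + 12.48×60 = 734.4 + 1534.86 + 914.94 + 748.8 = 3933
ΣP(Year 0)Q(Year 1) = 1.96×408 + 672.55×3 + 4.48×153 + 10.07×60 = 799.68 + 2017.65 + 685.44 + 604.2 = 4106.97
P = 3933 / 4106.97 × 100 = 95.7640
Fisher = √(L × P) = √(95.3121 × 95.7640) = 95.5378

95.54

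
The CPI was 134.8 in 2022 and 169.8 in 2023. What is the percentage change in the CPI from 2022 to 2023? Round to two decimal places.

25.96%

Change = (169.8 − 134.8) / 134.8 × 100
       = 35.0 / 134.8 × 100 = 25.9644%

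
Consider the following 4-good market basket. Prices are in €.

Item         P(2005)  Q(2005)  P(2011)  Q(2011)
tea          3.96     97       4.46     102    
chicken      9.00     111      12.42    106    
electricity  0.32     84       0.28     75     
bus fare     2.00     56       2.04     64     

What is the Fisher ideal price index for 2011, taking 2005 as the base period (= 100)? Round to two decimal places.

Laspeyres component (base-period weights):
ΣP(2011)Q(2005) = 4.46×97 + 12.42×111 + 0.28×84 + 2.04×56 = 432.62 + 1378.62 + 23.52 + 114.24 = 1949
ΣP(2005)Q(2005) = 3.96×97 + 9.00×111 + 0.32×84 + 2.00×56 = 384.12 + 999 + 26.88 + 112 = 1522
L = 1949 / 1522 × 100 = 128.0552
Paasche component (current-period weights):
ΣP(2011)Q(2011) = 4.46×102 + 12.42×106 + 0.28×75 + 2.04×64 = 454.92 + 1316.52 + 21 + 130.56 = 1923
ΣP(2005)Q(2011) = 3.96×102 + 9.00×106 + 0.32×75 + 2.00×64 = 403.92 + 954 + 24 + 128 = 1509.92
P = 1923 / 1509.92 × 100 = 127.3577
Fisher = √(L × P) = √(128.0552 × 127.3577) = 127.7060

127.71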